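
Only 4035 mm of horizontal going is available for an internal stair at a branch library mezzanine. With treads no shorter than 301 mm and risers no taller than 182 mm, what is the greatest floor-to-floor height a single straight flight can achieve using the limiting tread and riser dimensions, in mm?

2548 mm

Treads that fit: ⌊4035 / 301⌋ = 13.
Risers = treads + 1 = 14.
Maximum height = 14 × 182 = 2548 mm.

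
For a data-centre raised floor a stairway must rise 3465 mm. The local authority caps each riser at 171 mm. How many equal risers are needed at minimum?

3465 / 171 = 20.26, so 21 risers are needed.

21 risers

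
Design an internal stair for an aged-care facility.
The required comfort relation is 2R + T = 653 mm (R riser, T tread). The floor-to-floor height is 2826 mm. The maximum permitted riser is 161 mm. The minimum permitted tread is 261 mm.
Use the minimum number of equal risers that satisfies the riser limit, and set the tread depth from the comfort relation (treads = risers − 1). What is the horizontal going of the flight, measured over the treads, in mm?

⌈2826/161⌉ = 18 risers.
R = 2826 ÷ 18 = 157 mm.
T = 653 − 2·157 = 339 mm, which satisfies the 261 mm minimum.
Going = (18 − 1) × 339 = 5763 mm.

5763 mm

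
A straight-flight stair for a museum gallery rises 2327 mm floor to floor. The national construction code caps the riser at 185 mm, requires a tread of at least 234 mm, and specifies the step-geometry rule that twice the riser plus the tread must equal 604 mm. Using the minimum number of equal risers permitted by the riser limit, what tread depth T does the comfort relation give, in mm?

At most 185 each: 2327/185 = 12.58, giving 13 risers.
R = 2327 ÷ 13 = 179 mm.
From 2R + T = 604: T = 604 − 358 = 246 mm.

246 mm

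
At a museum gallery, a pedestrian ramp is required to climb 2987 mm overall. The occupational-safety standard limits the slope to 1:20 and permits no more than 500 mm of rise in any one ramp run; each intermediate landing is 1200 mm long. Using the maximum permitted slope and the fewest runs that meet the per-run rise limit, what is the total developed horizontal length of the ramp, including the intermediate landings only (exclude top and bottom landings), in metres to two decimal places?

65.74 m

2987 / 500 = 5.974 → round up to 6 ramp runs. That means 5 intermediate landings.
Horizontal run for 2987 mm of rise at 1:20 is 2987 × 20 = 59740 mm.
Intermediate landings: 5 × 1200 = 6000 mm.
Total developed length = 59740 + 6000 = 65740 mm.
= 65.74 m.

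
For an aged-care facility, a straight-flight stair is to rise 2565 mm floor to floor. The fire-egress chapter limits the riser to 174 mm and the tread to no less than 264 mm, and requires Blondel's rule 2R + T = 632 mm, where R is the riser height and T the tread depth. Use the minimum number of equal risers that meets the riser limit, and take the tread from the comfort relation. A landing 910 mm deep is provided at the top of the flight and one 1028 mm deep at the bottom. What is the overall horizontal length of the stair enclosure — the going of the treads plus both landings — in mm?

5998 mm

2565 / 174 = 14.74, so 15 risers are needed.
Each riser is 2565/15 = 171 mm (≤ 174 mm).
T = 632 − 2·171 = 290 mm, which satisfies the 264 mm minimum.
Going = (15 − 1) × 290 = 4060 mm.
Add landings: 4060 + 910 + 1028 = 5998 mm.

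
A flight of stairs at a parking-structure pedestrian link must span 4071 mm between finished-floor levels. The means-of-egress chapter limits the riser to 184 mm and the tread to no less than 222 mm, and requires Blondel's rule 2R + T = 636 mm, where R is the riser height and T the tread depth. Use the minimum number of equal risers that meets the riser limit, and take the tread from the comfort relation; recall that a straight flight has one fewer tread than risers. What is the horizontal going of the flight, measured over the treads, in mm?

4071 / 184 = 22.12, so 23 risers are needed.
Riser R = 4071 / 23 = 177 mm, within the 184 mm limit.
Tread T = 636 − 2 × 177 = 282 mm (≥ 222 mm).
23 risers give 22 treads; going = 22 × 282 = 6204 mm.

6204 mm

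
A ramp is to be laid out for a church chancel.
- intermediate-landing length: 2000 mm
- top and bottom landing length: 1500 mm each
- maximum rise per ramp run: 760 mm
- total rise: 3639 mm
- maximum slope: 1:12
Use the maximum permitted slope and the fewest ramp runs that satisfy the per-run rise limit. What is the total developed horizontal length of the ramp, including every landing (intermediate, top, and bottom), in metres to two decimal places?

3639 / 760 = 4.788 → round up to 5 ramp runs. That means 4 intermediate landings.
Horizontal run for 3639 mm of rise at 1:12 is 3639 × 12 = 43668 mm.
Intermediate landings: 4 × 2000 = 8000 mm.
Top and bottom landings: 2 × 1500 = 3000 mm.
Total = 43668 + 8000 + 3000 = 54668 mm.
= 54.67 m.

54.67 m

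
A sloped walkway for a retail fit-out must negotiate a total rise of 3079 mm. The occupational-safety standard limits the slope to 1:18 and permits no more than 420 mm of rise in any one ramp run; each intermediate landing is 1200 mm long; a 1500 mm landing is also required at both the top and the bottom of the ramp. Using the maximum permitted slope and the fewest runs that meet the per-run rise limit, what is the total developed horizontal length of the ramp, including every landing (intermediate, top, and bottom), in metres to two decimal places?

⌈3079/420⌉ = 8 ramp runs. That means 7 intermediate landings.
Horizontal run for 3079 mm of rise at 1:18 is 3079 × 18 = 55422 mm.
7 intermediate landings contribute 7 × 1200 = 8400 mm.
Top and bottom landings: 2 × 1500 = 3000 mm.
Total = 55422 + 8400 + 3000 = 66822 mm.
= 66.82 m.

66.82 m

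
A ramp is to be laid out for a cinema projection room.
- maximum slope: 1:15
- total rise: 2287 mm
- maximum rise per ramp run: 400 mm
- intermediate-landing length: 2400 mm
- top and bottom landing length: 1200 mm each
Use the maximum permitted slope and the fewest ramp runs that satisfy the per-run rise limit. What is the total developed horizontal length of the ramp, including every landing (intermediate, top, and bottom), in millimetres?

48705 mm

At most 400 each: 2287/400 = 5.72, giving 6 ramp runs. That means 5 intermediate landings.
Horizontal run for 2287 mm of rise at 1:15 is 2287 × 15 = 34305 mm.
5 intermediate landings contribute 5 × 2400 = 12000 mm.
Top and bottom landings: 2 × 1200 = 2400 mm.
Total = 34305 + 12000 + 2400 = 48705 mm.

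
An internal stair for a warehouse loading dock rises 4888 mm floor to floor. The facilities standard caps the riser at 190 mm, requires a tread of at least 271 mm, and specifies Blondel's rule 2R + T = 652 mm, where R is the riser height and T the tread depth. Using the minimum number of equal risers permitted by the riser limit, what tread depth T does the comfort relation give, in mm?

4888 / 190 = 25.726 → round up to 26 risers.
Each riser is 4888/26 = 188 mm (≤ 190 mm).
From 2R + T = 652: T = 652 − 376 = 276 mm.

276 mm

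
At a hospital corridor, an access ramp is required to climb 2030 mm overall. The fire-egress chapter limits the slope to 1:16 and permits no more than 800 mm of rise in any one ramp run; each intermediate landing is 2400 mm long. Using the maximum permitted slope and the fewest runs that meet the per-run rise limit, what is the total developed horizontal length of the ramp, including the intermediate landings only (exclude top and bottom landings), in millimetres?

⌈2030/800⌉ = 3 ramp runs. That means 2 intermediate landings.
Ramp run (horizontal) at 1:16: 2030 × 16 = 32480 mm.
2 intermediate landings contribute 2 × 2400 = 4800 mm.
Total developed length = 32480 + 4800 = 37280 mm.

37280 mm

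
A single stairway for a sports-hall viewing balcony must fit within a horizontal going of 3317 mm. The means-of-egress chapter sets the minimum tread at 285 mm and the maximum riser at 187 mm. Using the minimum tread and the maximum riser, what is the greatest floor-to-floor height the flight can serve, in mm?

2244 mm

3317 / 285 = 11.64, so 11 treads fit.
Risers = treads + 1 = 12.
Maximum height = 12 × 187 = 2244 mm.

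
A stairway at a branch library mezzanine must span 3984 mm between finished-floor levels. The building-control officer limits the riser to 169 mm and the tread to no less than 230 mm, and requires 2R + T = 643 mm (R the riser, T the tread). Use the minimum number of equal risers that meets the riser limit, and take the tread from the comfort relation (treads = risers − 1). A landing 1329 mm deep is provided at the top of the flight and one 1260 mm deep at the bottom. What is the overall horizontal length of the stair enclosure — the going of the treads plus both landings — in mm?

9742 mm

3984 / 169 = 23.57, so 24 risers are needed.
Riser R = 3984 / 24 = 166 mm, within the 169 mm limit.
T = 643 − 2·166 = 311 mm, which satisfies the 230 mm minimum.
Treads = 24 − 1 = 23; going = 23 × 311 = 7153 mm.
Enclosure = 7153 + 1329 + 1260 = 9742 mm.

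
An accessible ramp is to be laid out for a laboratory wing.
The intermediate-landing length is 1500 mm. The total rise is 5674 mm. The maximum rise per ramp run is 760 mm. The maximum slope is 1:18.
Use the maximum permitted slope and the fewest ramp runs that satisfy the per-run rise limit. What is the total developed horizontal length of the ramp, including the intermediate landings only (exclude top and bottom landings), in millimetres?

5674 / 760 = 7.47, so 8 ramp runs are needed. That means 7 intermediate landings.
Ramp run (horizontal) at 1:18: 5674 × 18 = 102132 mm.
Intermediate landings: 7 × 1500 = 10500 mm.
Developed length = 102132 + 10500 = 112632 mm.

112632 mm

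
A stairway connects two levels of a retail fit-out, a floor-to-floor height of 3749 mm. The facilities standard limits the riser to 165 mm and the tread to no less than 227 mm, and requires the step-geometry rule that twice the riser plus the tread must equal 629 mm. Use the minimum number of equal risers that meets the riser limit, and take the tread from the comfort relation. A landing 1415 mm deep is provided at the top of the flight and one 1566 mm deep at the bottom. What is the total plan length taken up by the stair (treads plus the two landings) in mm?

9647 mm

3749 / 165 = 22.72, so 23 risers are needed.
Riser R = 3749 / 23 = 163 mm, within the 165 mm limit.
T = 629 − 2·163 = 303 mm, which satisfies the 227 mm minimum.
23 risers give 22 treads; going = 22 × 303 = 6666 mm.
Enclosure = 6666 + 1415 + 1566 = 9647 mm.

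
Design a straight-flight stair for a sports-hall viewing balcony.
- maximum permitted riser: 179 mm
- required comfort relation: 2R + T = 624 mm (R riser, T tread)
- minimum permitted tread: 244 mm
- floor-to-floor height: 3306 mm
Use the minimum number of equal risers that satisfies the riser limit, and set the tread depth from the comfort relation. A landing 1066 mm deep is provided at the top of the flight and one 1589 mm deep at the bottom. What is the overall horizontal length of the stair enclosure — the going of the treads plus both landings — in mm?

At most 179 each: 3306/179 = 18.47, giving 19 risers.
Each riser is 3306/19 = 174 mm (≤ 179 mm).
From 2R + T = 624: T = 624 − 348 = 276 mm.
Treads = 19 − 1 = 18; going = 18 × 276 = 4968 mm.
Add landings: 4968 + 1066 + 1589 = 7623 mm.

7623 mm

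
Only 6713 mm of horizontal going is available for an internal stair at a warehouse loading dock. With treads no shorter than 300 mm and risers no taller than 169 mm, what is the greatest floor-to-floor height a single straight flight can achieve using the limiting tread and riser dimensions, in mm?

6713 / 300 = 22.38, so 22 treads fit.
Risers = treads + 1 = 23.
Maximum height = 23 × 169 = 3887 mm.

3887 mm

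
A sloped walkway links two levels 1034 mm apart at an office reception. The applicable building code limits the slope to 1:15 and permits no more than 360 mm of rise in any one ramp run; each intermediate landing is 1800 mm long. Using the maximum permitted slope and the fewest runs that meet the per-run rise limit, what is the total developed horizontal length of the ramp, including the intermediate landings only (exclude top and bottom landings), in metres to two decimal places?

19.11 m

⌈1034/360⌉ = 3 ramp runs. That means 2 intermediate landings.
Ramp run (horizontal) at 1:15: 1034 × 15 = 15510 mm.
2 intermediate landings contribute 2 × 1800 = 3600 mm.
Developed length = 15510 + 3600 = 19110 mm.
= 19.11 m.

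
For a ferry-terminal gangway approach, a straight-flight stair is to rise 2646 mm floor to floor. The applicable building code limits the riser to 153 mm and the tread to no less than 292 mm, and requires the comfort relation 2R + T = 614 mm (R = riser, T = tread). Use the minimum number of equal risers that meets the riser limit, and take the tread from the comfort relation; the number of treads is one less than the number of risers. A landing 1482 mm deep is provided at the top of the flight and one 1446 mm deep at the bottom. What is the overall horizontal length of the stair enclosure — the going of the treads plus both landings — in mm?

⌈2646/153⌉ = 18 risers.
Each riser is 2646/18 = 147 mm (≤ 153 mm).
Tread T = 614 − 2 × 147 = 320 mm (≥ 292 mm).
Treads = 18 − 1 = 17; going = 17 × 320 = 5440 mm.
Enclosure = 5440 + 1482 + 1446 = 8368 mm.

8368 mm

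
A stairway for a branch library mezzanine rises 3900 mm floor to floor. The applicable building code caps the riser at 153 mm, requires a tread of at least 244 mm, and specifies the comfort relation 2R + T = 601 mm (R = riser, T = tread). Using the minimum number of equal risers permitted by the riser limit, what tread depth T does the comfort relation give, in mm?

301 mm

3900 / 153 = 25.490 → round up to 26 risers.
R = 3900 ÷ 26 = 150 mm.
From 2R + T = 601: T = 601 − 300 = 301 mm.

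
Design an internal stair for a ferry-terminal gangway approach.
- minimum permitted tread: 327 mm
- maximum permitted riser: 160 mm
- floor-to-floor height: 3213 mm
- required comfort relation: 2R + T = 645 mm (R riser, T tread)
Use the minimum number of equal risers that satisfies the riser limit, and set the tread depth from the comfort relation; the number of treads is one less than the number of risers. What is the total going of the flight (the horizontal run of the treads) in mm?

6780 mm

3213 / 160 = 20.081 → round up to 21 risers.
R = 3213 ÷ 21 = 153 mm.
T = 645 − 2·153 = 339 mm, which satisfies the 327 mm minimum.
21 risers give 20 treads; going = 20 × 339 = 6780 mm.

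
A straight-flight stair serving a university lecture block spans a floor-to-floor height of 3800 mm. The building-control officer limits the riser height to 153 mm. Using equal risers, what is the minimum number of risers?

25 risers

3800 / 153 = 24.837 → round up to 25 risers.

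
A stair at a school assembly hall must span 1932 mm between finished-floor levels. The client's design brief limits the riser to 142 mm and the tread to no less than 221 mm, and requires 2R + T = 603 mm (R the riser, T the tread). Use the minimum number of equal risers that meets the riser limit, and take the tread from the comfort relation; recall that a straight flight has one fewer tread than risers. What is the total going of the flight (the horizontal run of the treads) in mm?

4251 mm

1932 / 142 = 13.61, so 14 risers are needed.
Each riser is 1932/14 = 138 mm (≤ 142 mm).
From 2R + T = 603: T = 603 − 276 = 327 mm.
Going = (14 − 1) × 327 = 4251 mm.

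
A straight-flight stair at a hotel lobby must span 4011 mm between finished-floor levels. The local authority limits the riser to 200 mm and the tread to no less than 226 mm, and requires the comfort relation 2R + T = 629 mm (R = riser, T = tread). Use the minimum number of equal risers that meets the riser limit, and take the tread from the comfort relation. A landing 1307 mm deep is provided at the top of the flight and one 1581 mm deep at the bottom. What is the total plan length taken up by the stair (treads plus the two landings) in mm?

4011 / 200 = 20.055 → round up to 21 risers.
Riser R = 4011 / 21 = 191 mm, within the 200 mm limit.
T = 629 − 2·191 = 247 mm, which satisfies the 226 mm minimum.
Treads = 21 − 1 = 20; going = 20 × 247 = 4940 mm.
Add landings: 4940 + 1307 + 1581 = 7828 mm.

7828 mm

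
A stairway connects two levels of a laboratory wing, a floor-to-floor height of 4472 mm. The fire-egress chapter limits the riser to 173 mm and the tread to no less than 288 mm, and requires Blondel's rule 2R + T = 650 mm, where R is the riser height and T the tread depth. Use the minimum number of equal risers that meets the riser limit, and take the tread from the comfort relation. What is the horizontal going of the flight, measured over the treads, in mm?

4472 / 173 = 25.85, so 26 risers are needed.
R = 4472 ÷ 26 = 172 mm.
T = 650 − 2·172 = 306 mm, which satisfies the 288 mm minimum.
Treads = 26 − 1 = 25; going = 25 × 306 = 7650 mm.

7650 mm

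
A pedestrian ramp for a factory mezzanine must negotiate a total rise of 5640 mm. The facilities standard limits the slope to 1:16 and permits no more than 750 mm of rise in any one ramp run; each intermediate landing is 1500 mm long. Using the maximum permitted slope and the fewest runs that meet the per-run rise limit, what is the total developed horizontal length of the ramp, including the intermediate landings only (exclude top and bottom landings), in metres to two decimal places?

100.74 m

5640 / 750 = 7.520 → round up to 8 ramp runs. That means 7 intermediate landings.
Ramp run (horizontal) at 1:16: 5640 × 16 = 90240 mm.
Intermediate landings: 7 × 1500 = 10500 mm.
Total developed length = 90240 + 10500 = 100740 mm.
= 100.74 m.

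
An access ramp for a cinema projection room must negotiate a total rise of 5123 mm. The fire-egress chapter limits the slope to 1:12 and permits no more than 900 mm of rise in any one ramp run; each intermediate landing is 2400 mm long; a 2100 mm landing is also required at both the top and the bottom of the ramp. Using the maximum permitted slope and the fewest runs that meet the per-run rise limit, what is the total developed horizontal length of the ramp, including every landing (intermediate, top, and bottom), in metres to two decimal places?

At most 900 each: 5123/900 = 5.69, giving 6 ramp runs. That means 5 intermediate landings.
Ramp run (horizontal) at 1:12: 5123 × 12 = 61476 mm.
5 intermediate landings contribute 5 × 2400 = 12000 mm.
Top and bottom landings: 2 × 2100 = 4200 mm.
Total = 61476 + 12000 + 4200 = 77676 mm.
= 77.68 m.

77.68 m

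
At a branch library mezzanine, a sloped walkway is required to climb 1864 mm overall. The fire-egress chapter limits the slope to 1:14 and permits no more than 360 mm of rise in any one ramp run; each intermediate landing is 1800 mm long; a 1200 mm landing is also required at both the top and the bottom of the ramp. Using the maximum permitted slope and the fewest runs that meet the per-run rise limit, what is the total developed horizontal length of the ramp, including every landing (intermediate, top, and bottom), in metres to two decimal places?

37.50 m

1864 / 360 = 5.178 → round up to 6 ramp runs. That means 5 intermediate landings.
Ramp run (horizontal) at 1:14: 1864 × 14 = 26096 mm.
5 intermediate landings contribute 5 × 1800 = 9000 mm.
Top and bottom landings: 2 × 1200 = 2400 mm.
Total = 26096 + 9000 + 2400 = 37496 mm.
= 37.50 m.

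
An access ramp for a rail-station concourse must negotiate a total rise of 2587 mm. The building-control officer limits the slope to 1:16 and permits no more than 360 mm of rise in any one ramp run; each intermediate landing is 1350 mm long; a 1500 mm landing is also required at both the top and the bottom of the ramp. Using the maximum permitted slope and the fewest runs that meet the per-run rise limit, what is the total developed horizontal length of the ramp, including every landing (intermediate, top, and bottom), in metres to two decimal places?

53.84 m

2587 / 360 = 7.19, so 8 ramp runs are needed. That means 7 intermediate landings.
Ramp run (horizontal) at 1:16: 2587 × 16 = 41392 mm.
7 intermediate landings contribute 7 × 1350 = 9450 mm.
Top and bottom landings: 2 × 1500 = 3000 mm.
Total = 41392 + 9450 + 3000 = 53842 mm.
= 53.84 m.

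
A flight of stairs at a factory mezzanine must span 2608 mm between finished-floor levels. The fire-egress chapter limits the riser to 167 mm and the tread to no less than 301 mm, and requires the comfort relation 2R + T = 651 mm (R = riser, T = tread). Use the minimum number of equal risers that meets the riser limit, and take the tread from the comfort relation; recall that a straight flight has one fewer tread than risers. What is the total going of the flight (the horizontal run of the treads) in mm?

4875 mm

2608 / 167 = 15.62, so 16 risers are needed.
R = 2608 ÷ 16 = 163 mm.
T = 651 − 2·163 = 325 mm, which satisfies the 301 mm minimum.
Going = (16 − 1) × 325 = 4875 mm.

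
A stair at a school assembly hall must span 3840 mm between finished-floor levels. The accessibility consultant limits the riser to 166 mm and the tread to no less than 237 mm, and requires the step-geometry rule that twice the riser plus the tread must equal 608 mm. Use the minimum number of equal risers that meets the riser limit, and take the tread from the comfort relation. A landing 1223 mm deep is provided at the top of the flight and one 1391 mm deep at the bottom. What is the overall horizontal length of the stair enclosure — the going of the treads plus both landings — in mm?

⌈3840/166⌉ = 24 risers.
Riser R = 3840 / 24 = 160 mm, within the 166 mm limit.
Tread T = 608 − 2 × 160 = 288 mm (≥ 237 mm).
Treads = 24 − 1 = 23; going = 23 × 288 = 6624 mm.
Enclosure = 6624 + 1223 + 1391 = 9238 mm.

9238 mm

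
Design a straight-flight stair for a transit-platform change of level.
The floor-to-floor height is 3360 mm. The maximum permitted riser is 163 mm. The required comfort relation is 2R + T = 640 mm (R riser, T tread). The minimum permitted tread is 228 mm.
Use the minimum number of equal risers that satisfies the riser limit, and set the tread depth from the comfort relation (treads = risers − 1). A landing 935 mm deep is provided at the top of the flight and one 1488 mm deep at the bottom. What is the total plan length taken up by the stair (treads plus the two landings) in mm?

3360 / 163 = 20.61, so 21 risers are needed.
Each riser is 3360/21 = 160 mm (≤ 163 mm).
Tread T = 640 − 2 × 160 = 320 mm (≥ 228 mm).
Treads = 21 − 1 = 20; going = 20 × 320 = 6400 mm.
Add landings: 6400 + 935 + 1488 = 8823 mm.

8823 mm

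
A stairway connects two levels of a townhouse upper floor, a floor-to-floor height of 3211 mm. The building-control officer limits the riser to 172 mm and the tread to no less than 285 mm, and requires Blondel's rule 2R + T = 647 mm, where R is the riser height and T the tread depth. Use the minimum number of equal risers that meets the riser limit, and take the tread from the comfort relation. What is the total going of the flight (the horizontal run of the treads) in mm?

5562 mm

⌈3211/172⌉ = 19 risers.
R = 3211 ÷ 19 = 169 mm.
Tread T = 647 − 2 × 169 = 309 mm (≥ 285 mm).
19 risers give 18 treads; going = 18 × 309 = 5562 mm.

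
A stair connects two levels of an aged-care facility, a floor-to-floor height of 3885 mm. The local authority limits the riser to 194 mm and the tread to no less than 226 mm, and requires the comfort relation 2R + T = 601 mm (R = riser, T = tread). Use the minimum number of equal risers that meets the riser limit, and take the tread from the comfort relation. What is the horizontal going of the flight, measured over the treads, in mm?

⌈3885/194⌉ = 21 risers.
Riser R = 3885 / 21 = 185 mm, within the 194 mm limit.
From 2R + T = 601: T = 601 − 370 = 231 mm.
Going = (21 − 1) × 231 = 4620 mm.

4620 mm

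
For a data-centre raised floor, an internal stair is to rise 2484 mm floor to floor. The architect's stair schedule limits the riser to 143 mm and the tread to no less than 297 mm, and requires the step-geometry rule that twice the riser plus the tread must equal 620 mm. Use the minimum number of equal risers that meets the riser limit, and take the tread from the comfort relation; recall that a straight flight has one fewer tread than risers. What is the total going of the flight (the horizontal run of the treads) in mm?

5848 mm

⌈2484/143⌉ = 18 risers.
Each riser is 2484/18 = 138 mm (≤ 143 mm).
From 2R + T = 620: T = 620 − 276 = 344 mm.
Treads = 18 − 1 = 17; going = 17 × 344 = 5848 mm.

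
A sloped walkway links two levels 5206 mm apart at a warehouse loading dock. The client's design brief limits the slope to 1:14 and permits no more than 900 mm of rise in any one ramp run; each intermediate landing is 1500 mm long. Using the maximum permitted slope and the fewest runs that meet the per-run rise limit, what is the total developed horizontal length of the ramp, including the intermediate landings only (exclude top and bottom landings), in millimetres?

80384 mm

⌈5206/900⌉ = 6 ramp runs. That means 5 intermediate landings.
Horizontal run for 5206 mm of rise at 1:14 is 5206 × 14 = 72884 mm.
5 intermediate landings contribute 5 × 1500 = 7500 mm.
Total developed length = 72884 + 7500 = 80384 mm.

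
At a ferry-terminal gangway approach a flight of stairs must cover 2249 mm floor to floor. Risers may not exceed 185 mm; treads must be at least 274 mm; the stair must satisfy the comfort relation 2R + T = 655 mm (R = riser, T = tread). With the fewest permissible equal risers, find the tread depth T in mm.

2249 / 185 = 12.157 → round up to 13 risers.
R = 2249 ÷ 13 = 173 mm.
Tread T = 655 − 2 × 173 = 309 mm (≥ 274 mm).

309 mm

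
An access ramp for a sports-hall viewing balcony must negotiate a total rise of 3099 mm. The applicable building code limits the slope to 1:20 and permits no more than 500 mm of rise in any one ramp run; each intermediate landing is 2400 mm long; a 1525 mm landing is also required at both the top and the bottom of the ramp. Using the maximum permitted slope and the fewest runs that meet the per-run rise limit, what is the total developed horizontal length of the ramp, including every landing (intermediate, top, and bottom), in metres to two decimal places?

At most 500 each: 3099/500 = 6.20, giving 7 ramp runs. That means 6 intermediate landings.
Ramp run (horizontal) at 1:20: 3099 × 20 = 61980 mm.
Intermediate landings: 6 × 2400 = 14400 mm.
Top and bottom landings: 2 × 1525 = 3050 mm.
Total = 61980 + 14400 + 3050 = 79430 mm.
= 79.43 m.

79.43 m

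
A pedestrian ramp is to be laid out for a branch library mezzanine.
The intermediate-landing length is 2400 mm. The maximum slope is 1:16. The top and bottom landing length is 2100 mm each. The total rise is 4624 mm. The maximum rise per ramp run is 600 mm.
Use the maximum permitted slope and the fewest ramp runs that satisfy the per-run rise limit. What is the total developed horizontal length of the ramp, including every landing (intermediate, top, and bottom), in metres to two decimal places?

⌈4624/600⌉ = 8 ramp runs. That means 7 intermediate landings.
Ramp run (horizontal) at 1:16: 4624 × 16 = 73984 mm.
7 intermediate landings contribute 7 × 2400 = 16800 mm.
Top and bottom landings: 2 × 2100 = 4200 mm.
Total = 73984 + 16800 + 4200 = 94984 mm.
= 94.98 m.

94.98 m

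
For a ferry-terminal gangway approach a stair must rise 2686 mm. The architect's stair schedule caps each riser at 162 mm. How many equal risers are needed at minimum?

17 risers

2686 / 162 = 16.58, so 17 risers are needed.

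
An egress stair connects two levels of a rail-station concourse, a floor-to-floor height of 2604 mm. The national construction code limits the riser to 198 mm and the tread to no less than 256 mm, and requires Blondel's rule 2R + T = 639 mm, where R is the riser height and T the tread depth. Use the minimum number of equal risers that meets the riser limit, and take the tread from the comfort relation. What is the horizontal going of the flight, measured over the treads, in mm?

⌈2604/198⌉ = 14 risers.
Each riser is 2604/14 = 186 mm (≤ 198 mm).
T = 639 − 2·186 = 267 mm, which satisfies the 256 mm minimum.
Going = (14 − 1) × 267 = 3471 mm.

3471 mm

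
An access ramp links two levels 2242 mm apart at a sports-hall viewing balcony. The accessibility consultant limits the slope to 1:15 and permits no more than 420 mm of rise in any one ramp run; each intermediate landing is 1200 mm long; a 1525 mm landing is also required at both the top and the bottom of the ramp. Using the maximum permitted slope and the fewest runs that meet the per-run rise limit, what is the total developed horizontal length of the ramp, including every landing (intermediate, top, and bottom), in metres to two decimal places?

42.68 m

2242 / 420 = 5.34, so 6 ramp runs are needed. That means 5 intermediate landings.
Horizontal run for 2242 mm of rise at 1:15 is 2242 × 15 = 33630 mm.
5 intermediate landings contribute 5 × 1200 = 6000 mm.
Top and bottom landings: 2 × 1525 = 3050 mm.
Total = 33630 + 6000 + 3050 = 42680 mm.
= 42.68 m.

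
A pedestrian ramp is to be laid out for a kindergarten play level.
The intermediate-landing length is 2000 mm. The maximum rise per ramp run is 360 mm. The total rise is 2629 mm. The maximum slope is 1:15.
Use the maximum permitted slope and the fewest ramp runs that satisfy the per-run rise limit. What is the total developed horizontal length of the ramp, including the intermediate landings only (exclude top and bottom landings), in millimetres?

53435 mm

At most 360 each: 2629/360 = 7.30, giving 8 ramp runs. That means 7 intermediate landings.
Horizontal run for 2629 mm of rise at 1:15 is 2629 × 15 = 39435 mm.
Intermediate landings: 7 × 2000 = 14000 mm.
Total developed length = 39435 + 14000 = 53435 mm.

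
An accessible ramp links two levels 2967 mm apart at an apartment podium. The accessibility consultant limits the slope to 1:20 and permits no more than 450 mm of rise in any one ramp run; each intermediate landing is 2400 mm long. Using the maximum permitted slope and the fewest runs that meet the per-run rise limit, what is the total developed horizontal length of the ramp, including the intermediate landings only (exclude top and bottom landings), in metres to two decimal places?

73.74 m

⌈2967/450⌉ = 7 ramp runs. That means 6 intermediate landings.
Horizontal run for 2967 mm of rise at 1:20 is 2967 × 20 = 59340 mm.
Intermediate landings: 6 × 2400 = 14400 mm.
Total developed length = 59340 + 14400 = 73740 mm.
= 73.74 m.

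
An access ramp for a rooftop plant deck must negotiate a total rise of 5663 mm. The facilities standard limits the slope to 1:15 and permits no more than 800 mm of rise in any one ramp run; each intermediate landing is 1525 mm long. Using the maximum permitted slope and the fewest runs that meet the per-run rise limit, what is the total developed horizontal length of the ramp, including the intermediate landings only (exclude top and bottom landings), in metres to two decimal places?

⌈5663/800⌉ = 8 ramp runs. That means 7 intermediate landings.
Horizontal run for 5663 mm of rise at 1:15 is 5663 × 15 = 84945 mm.
7 intermediate landings contribute 7 × 1525 = 10675 mm.
Total developed length = 84945 + 10675 = 95620 mm.
= 95.62 m.

95.62 m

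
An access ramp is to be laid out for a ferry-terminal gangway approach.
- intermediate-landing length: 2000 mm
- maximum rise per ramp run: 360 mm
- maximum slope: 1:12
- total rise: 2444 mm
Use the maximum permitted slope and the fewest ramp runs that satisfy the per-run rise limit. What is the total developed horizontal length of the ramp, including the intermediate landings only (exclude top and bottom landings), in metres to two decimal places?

41.33 m

At most 360 each: 2444/360 = 6.79, giving 7 ramp runs. That means 6 intermediate landings.
Ramp run (horizontal) at 1:12: 2444 × 12 = 29328 mm.
Intermediate landings: 6 × 2000 = 12000 mm.
Total developed length = 29328 + 12000 = 41328 mm.
= 41.33 m.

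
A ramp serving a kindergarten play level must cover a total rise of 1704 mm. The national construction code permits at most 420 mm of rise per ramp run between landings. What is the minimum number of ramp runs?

At most 420 each: 1704/420 = 4.06, giving 5 ramp runs.

5 runs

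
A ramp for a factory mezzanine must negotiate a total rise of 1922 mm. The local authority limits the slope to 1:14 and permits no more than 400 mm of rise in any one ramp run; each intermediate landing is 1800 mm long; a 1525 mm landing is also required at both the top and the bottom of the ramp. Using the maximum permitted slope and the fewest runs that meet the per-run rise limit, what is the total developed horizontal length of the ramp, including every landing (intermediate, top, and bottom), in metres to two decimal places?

37.16 m

1922 / 400 = 4.805 → round up to 5 ramp runs. That means 4 intermediate landings.
Ramp run (horizontal) at 1:14: 1922 × 14 = 26908 mm.
4 intermediate landings contribute 4 × 1800 = 7200 mm.
Top and bottom landings: 2 × 1525 = 3050 mm.
Total = 26908 + 7200 + 3050 = 37158 mm.
= 37.16 m.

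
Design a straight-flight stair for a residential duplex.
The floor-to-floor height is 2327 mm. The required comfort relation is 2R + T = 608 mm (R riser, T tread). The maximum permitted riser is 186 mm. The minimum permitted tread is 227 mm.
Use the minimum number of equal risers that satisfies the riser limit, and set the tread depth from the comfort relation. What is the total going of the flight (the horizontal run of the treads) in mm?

2327 / 186 = 12.511 → round up to 13 risers.
Each riser is 2327/13 = 179 mm (≤ 186 mm).
Tread T = 608 − 2 × 179 = 250 mm (≥ 227 mm).
Treads = 13 − 1 = 12; going = 12 × 250 = 3000 mm.

3000 mm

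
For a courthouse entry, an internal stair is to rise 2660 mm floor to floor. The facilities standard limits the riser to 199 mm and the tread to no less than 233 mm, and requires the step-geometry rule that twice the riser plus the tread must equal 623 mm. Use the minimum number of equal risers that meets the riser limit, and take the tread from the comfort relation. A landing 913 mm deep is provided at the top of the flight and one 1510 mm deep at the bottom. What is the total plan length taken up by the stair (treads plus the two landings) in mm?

2660 / 199 = 13.367 → round up to 14 risers.
R = 2660 ÷ 14 = 190 mm.
T = 623 − 2·190 = 243 mm, which satisfies the 233 mm minimum.
14 risers give 13 treads; going = 13 × 243 = 3159 mm.
Enclosure = 3159 + 913 + 1510 = 5582 mm.

5582 mm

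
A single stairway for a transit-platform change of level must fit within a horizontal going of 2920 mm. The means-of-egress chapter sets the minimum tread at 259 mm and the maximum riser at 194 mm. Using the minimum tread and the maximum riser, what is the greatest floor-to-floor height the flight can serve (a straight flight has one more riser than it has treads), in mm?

2920 / 259 = 11.27, so 11 treads fit.
Risers = treads + 1 = 12.
Maximum height = 12 × 194 = 2328 mm.

2328 mm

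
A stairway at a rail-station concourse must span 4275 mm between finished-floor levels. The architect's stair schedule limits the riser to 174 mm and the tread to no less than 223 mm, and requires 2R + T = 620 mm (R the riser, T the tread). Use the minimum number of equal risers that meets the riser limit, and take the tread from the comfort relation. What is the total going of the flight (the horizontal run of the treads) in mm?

At most 174 each: 4275/174 = 24.57, giving 25 risers.
Each riser is 4275/25 = 171 mm (≤ 174 mm).
T = 620 − 2·171 = 278 mm, which satisfies the 223 mm minimum.
25 risers give 24 treads; going = 24 × 278 = 6672 mm.

6672 mm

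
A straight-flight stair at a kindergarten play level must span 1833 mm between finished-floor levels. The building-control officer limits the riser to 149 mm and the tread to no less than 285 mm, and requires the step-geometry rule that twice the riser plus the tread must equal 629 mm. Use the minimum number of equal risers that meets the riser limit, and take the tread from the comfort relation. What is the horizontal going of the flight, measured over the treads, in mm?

⌈1833/149⌉ = 13 risers.
Each riser is 1833/13 = 141 mm (≤ 149 mm).
From 2R + T = 629: T = 629 − 282 = 347 mm.
13 risers give 12 treads; going = 12 × 347 = 4164 mm.

4164 mm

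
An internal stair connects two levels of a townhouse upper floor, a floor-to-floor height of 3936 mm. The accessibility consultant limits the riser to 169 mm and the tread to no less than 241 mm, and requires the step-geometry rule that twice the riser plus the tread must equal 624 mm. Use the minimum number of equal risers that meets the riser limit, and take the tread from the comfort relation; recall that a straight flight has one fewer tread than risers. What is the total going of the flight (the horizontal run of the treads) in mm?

3936 / 169 = 23.29, so 24 risers are needed.
Riser R = 3936 / 24 = 164 mm, within the 169 mm limit.
T = 624 − 2·164 = 296 mm, which satisfies the 241 mm minimum.
24 risers give 23 treads; going = 23 × 296 = 6808 mm.

6808 mm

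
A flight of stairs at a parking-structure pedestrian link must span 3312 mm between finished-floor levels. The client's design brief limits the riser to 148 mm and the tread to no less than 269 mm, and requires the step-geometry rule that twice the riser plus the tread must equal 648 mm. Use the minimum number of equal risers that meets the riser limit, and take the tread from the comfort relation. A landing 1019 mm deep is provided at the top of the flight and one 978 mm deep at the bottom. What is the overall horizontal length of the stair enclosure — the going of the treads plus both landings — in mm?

9917 mm

⌈3312/148⌉ = 23 risers.
R = 3312 ÷ 23 = 144 mm.
Tread T = 648 − 2 × 144 = 360 mm (≥ 269 mm).
Going = (23 − 1) × 360 = 7920 mm.
Enclosure = 7920 + 1019 + 978 = 9917 mm.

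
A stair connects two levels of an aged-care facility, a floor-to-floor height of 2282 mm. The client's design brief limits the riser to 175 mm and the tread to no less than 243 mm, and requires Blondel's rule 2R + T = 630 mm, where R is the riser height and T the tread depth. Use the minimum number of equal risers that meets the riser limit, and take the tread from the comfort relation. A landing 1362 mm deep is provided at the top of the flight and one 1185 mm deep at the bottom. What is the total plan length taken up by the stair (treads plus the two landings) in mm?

6499 mm

At most 175 each: 2282/175 = 13.04, giving 14 risers.
Each riser is 2282/14 = 163 mm (≤ 175 mm).
Tread T = 630 − 2 × 163 = 304 mm (≥ 243 mm).
Treads = 14 − 1 = 13; going = 13 × 304 = 3952 mm.
Add landings: 3952 + 1362 + 1185 = 6499 mm.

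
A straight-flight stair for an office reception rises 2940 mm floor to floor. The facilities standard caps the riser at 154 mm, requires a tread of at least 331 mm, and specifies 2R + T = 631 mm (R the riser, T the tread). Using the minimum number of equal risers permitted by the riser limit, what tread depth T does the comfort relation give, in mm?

At most 154 each: 2940/154 = 19.09, giving 20 risers.
R = 2940 ÷ 20 = 147 mm.
Tread T = 631 − 2 × 147 = 337 mm (≥ 331 mm).

337 mm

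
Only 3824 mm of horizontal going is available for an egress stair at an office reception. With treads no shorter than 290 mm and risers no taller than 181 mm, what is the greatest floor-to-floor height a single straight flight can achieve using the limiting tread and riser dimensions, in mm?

2534 mm

3824 / 290 = 13.19, so 13 treads fit.
Risers = treads + 1 = 14.
Maximum height = 14 × 181 = 2534 mm.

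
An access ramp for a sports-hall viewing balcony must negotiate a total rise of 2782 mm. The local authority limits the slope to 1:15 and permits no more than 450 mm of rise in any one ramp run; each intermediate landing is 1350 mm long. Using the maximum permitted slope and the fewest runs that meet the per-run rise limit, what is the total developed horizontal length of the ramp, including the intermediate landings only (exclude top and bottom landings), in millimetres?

49830 mm

2782 / 450 = 6.182 → round up to 7 ramp runs. That means 6 intermediate landings.
Ramp run (horizontal) at 1:15: 2782 × 15 = 41730 mm.
6 intermediate landings contribute 6 × 1350 = 8100 mm.
Total developed length = 41730 + 8100 = 49830 mm.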